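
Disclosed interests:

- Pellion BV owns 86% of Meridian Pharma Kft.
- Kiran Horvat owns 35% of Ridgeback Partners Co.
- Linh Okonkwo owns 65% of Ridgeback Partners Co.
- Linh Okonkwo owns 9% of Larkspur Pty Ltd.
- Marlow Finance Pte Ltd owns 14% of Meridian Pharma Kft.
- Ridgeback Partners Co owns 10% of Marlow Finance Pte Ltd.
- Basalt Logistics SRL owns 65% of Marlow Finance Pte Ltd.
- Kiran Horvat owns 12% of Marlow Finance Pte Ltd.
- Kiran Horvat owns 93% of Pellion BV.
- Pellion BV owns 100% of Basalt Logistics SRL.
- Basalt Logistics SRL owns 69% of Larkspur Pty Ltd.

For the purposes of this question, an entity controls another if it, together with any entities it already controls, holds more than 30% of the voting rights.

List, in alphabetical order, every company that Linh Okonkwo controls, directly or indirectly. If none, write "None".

Linh holds 65% of Ridgeback, so Linh controls Ridgeback.
No other company's threshold is met.

Ridgeback Partners Co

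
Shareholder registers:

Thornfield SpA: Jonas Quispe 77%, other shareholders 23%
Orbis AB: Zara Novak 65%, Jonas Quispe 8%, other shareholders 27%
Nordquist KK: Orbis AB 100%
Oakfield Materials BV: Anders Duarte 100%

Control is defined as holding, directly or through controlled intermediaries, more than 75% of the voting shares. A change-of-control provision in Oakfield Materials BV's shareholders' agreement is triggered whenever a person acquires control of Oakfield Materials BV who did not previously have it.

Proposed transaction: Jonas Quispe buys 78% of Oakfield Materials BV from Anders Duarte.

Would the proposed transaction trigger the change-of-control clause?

Yes

The purchase adds only to Jonas's holdings (Anders's stake shrinks), so Jonas is the only person who could newly come to control Oakfield.
Jonas holds 77% of Thornfield, so Jonas controls Thornfield.
Neither Jonas nor any entity Jonas controls holds any voting interest in Oakfield.
So before the transaction, Jonas does not control Oakfield.
After the purchase, Jonas holds 78% of Oakfield directly, and Anders's stake falls to 22%.
Jonas holds 78% of Oakfield, so Jonas controls Oakfield.
Jonas did not control Oakfield before and does after, so the clause is triggered.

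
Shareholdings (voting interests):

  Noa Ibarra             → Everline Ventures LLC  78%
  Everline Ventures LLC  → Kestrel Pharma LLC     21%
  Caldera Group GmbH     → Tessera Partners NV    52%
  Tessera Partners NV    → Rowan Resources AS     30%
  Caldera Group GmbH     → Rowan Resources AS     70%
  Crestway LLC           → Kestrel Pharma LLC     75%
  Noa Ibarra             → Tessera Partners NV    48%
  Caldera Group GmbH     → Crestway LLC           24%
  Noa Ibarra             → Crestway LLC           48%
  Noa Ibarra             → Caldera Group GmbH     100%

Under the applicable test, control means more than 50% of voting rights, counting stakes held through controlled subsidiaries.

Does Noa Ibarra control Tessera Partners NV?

Yes

Noa holds 100% of Caldera, so Noa controls Caldera.
Caldera and Noa together hold 52% + 48% = 100% of Tessera, so Noa controls Tessera.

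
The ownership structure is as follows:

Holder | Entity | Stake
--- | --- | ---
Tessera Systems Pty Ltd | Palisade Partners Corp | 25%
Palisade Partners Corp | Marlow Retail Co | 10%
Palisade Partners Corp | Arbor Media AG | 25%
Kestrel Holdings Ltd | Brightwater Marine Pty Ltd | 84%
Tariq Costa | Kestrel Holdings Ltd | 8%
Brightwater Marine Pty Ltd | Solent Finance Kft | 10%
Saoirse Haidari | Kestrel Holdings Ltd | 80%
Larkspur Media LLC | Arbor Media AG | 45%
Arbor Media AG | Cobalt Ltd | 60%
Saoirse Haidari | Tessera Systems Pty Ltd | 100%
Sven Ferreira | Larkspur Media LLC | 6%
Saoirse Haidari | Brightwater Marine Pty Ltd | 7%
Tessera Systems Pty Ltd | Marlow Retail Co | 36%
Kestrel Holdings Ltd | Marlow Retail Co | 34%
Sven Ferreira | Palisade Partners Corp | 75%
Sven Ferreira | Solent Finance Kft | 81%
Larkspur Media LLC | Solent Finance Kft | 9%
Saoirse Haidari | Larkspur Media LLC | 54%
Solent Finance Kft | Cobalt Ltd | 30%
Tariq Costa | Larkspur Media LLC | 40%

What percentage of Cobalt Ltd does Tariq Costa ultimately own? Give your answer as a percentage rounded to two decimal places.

12.08%

Tariq reaches Cobalt along 3 paths.
Via Larkspur → Arbor: 40% × 45% × 60% = 10.8%.
Via Kestrel → Brightwater → Solent: 8% × 84% × 10% × 30% = 0.2016%.
Via Larkspur → Solent: 40% × 9% × 30% = 1.08%.
Total: 10.8% + 0.2016% + 1.08% = 12.0816%.
Rounded: 12.08%.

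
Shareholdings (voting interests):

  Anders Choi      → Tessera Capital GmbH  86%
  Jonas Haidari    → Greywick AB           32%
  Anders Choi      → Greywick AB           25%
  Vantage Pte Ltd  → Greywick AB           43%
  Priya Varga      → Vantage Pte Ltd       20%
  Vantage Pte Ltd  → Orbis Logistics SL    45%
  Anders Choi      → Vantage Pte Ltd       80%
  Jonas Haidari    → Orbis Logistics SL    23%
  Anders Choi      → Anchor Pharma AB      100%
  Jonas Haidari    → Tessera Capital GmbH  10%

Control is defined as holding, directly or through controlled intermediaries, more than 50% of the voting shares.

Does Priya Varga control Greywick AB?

No

Priya's largest direct stake is 20% in Vantage, which does not meet the threshold, so Priya controls no company.
Neither Priya nor any entity Priya controls holds any voting interest in Greywick.
So Priya does not control Greywick.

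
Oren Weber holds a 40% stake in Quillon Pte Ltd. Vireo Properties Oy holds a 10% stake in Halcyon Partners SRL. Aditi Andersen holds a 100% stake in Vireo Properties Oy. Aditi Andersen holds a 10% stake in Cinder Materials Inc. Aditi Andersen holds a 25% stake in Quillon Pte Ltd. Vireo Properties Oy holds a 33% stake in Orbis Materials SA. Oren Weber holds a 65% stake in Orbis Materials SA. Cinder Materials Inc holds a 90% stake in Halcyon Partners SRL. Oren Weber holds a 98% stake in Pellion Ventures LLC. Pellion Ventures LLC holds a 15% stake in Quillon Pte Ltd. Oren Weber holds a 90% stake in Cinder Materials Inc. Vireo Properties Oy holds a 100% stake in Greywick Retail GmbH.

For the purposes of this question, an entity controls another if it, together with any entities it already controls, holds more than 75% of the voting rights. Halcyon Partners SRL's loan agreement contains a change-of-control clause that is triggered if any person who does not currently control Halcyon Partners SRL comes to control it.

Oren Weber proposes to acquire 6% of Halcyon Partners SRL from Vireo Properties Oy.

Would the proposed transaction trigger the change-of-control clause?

No

The purchase adds only to Oren's holdings (Vireo's stake shrinks), so Oren is the only person who could newly come to control Halcyon.
Oren holds 90% of Cinder, so Oren controls Cinder.
Cinder holds 90% of Halcyon, so Oren controls Halcyon.
So Oren already controls Halcyon before the transaction.
After the purchase, Oren holds 6% of Halcyon directly, and Vireo's stake falls to 4%.
Oren controlled Halcyon already, so this is not a new person acquiring control; every other person's position is unchanged or reduced.
No new person acquires control, so the clause is not triggered.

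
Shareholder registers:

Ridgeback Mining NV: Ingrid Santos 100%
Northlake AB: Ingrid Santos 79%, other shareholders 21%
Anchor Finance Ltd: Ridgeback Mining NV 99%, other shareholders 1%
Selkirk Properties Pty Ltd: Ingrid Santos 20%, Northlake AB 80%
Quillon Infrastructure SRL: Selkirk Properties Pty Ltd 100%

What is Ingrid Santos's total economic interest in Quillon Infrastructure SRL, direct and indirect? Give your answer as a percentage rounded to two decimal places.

83.20%

Ingrid reaches Quillon along 2 paths.
Via Selkirk: 20% × 100% = 20%.
Via Northlake → Selkirk: 79% × 80% × 100% = 63.2%.
Total: 20% + 63.2% = 83.2%.
Rounded: 83.20%.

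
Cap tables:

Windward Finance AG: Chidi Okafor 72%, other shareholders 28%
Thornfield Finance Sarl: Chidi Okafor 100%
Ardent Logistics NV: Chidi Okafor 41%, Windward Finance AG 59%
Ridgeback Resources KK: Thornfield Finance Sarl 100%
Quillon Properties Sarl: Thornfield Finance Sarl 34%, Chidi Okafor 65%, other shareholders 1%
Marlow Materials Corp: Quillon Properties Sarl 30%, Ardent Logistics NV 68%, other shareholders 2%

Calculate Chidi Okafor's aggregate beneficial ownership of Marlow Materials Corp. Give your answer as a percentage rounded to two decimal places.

86.47%

Chidi reaches Marlow along 4 paths.
Via Thornfield → Quillon: 100% × 34% × 30% = 10.2%.
Via Quillon: 65% × 30% = 19.5%.
Via Ardent: 41% × 68% = 27.88%.
Via Windward → Ardent: 72% × 59% × 68% = 28.8864%.
Total: 10.2% + 19.5% + 27.88% + 28.8864% = 86.4664%.
Rounded: 86.47%.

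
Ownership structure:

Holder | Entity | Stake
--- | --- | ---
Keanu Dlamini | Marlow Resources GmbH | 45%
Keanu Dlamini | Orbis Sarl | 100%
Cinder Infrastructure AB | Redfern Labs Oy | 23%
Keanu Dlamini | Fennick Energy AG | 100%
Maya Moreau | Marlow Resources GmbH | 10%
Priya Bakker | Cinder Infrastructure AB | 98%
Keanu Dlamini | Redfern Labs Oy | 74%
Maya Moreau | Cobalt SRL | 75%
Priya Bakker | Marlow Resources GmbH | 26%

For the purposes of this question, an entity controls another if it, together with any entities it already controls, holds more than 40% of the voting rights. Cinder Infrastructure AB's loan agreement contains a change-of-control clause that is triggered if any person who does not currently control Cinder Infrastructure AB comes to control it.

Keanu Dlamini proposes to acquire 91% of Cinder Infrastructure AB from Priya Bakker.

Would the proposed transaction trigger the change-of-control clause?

Yes

The purchase adds only to Keanu's holdings (Priya's stake shrinks), so Keanu is the only person who could newly come to control Cinder.
Keanu holds 45% of Marlow, so Keanu controls Marlow.
Keanu holds 100% of Orbis, so Keanu controls Orbis.
Keanu holds 100% of Fennick, so Keanu controls Fennick.
Keanu holds 74% of Redfern, so Keanu controls Redfern.
Neither Keanu nor any entity Keanu controls holds any voting interest in Cinder.
So before the transaction, Keanu does not control Cinder.
After the purchase, Keanu holds 91% of Cinder directly, and Priya's stake falls to 7%.
Keanu holds 91% of Cinder, so Keanu controls Cinder.
Keanu did not control Cinder before and does after, so the clause is triggered.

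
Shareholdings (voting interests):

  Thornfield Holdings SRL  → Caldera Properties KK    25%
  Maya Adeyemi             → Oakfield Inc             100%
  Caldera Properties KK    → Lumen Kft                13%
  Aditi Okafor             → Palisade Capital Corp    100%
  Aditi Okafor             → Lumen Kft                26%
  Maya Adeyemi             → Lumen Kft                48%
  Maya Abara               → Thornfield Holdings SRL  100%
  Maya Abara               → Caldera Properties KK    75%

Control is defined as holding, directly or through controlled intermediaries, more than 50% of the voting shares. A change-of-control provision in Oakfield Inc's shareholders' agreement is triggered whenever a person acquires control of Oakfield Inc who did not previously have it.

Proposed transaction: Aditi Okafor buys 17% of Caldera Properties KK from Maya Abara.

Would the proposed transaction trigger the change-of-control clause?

No

The purchase adds only to Aditi's holdings (Maya Abara's stake shrinks), so Aditi is the only person who could newly come to control Oakfield.
Aditi holds 100% of Palisade, so Aditi controls Palisade.
Neither Aditi nor any entity Aditi controls holds any voting interest in Oakfield.
So before the transaction, Aditi does not control Oakfield.
After the purchase, Aditi holds 17% of Caldera directly, and Maya Abara's stake falls to 58%.
Aditi's side now holds 17% of Caldera, not > 50%, so Aditi still does not control Caldera.
After the transaction, neither Aditi nor any entity Aditi controls holds a voting interest in Oakfield, so Aditi still does not control it.
No new person acquires control, so the clause is not triggered.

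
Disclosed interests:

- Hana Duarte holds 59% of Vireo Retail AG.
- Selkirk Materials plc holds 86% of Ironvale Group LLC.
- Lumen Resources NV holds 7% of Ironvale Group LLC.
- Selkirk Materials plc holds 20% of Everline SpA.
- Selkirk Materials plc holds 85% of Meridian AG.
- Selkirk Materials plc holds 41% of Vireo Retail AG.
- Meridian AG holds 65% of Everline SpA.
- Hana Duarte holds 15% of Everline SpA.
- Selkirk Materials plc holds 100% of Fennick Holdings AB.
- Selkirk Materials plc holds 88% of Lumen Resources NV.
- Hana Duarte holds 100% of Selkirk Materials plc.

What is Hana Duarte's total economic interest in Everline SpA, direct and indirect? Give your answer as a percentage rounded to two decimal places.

90.25%

Hana reaches Everline along 3 paths.
Via Selkirk → Meridian: 100% × 85% × 65% = 55.25%.
Via Selkirk: 100% × 20% = 20%.
Direct stake: 15% = 15%.
Total: 55.25% + 20% + 15% = 90.25%.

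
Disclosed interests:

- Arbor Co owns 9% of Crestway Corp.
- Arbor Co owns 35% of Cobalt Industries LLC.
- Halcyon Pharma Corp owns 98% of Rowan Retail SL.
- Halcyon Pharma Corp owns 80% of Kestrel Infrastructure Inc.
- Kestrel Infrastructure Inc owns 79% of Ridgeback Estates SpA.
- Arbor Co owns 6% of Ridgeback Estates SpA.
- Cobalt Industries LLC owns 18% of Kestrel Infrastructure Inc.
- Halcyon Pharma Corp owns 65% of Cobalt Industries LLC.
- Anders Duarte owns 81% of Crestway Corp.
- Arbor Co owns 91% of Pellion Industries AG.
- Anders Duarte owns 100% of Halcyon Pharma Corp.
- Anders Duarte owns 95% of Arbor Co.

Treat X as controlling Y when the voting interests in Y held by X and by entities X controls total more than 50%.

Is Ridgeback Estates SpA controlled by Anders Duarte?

Anders holds 95% of Arbor, so Anders controls Arbor.
Anders holds 100% of Halcyon, so Anders controls Halcyon.
Arbor and Halcyon together hold 35% + 65% = 100% of Cobalt, so Anders controls Cobalt.
Cobalt and Halcyon together hold 18% + 80% = 98% of Kestrel, so Anders controls Kestrel.
Kestrel and Arbor together hold 79% + 6% = 85% of Ridgeback, so Anders controls Ridgeback.

Yes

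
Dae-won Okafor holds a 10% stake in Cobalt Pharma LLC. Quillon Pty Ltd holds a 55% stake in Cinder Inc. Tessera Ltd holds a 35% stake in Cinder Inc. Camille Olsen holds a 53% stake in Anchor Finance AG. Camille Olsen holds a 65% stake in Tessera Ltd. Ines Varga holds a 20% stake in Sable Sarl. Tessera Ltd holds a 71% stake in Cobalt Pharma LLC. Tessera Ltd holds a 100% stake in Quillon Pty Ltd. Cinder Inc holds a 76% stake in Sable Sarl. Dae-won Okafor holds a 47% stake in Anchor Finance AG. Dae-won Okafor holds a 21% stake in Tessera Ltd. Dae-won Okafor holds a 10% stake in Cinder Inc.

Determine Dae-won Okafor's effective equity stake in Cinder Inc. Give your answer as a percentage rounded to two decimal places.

28.90%

Dae-won reaches Cinder along 3 paths.
Via Tessera → Quillon: 21% × 100% × 55% = 11.55%.
Direct stake: 10% = 10%.
Via Tessera: 21% × 35% = 7.35%.
Total: 11.55% + 10% + 7.35% = 28.9%.
Rounded: 28.90%.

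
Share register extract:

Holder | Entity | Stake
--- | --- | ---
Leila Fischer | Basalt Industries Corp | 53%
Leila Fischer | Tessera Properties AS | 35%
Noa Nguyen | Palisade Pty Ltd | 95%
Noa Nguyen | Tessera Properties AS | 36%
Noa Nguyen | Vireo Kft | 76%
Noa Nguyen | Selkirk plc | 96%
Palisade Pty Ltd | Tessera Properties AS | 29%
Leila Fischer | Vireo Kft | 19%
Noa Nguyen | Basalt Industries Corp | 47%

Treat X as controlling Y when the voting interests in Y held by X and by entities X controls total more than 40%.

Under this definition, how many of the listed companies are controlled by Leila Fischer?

Leila holds 53% of Basalt, so Leila controls Basalt.
No other company's threshold is met.
Leila controls 1 company.

1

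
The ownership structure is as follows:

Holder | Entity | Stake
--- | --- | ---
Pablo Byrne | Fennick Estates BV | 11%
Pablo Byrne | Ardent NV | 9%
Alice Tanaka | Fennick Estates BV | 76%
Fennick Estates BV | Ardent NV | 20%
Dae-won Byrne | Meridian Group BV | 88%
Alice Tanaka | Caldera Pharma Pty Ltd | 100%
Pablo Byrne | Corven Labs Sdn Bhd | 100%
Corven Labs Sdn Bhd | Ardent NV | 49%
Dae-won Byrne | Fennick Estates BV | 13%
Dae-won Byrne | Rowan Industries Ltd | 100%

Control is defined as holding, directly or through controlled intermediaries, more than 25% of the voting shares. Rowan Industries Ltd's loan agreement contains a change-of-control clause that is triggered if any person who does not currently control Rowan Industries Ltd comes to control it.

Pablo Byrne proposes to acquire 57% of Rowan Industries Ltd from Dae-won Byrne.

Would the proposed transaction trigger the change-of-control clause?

Yes

The purchase adds only to Pablo's holdings (Dae-won's stake shrinks), so Pablo is the only person who could newly come to control Rowan.
Pablo holds 100% of Corven, so Pablo controls Corven.
Corven and Pablo together hold 49% + 9% = 58% of Ardent, so Pablo controls Ardent.
Neither Pablo nor any entity Pablo controls holds any voting interest in Rowan.
So before the transaction, Pablo does not control Rowan.
After the purchase, Pablo holds 57% of Rowan directly, and Dae-won's stake falls to 43%.
Pablo holds 57% of Rowan, so Pablo controls Rowan.
Pablo did not control Rowan before and does after, so the clause is triggered.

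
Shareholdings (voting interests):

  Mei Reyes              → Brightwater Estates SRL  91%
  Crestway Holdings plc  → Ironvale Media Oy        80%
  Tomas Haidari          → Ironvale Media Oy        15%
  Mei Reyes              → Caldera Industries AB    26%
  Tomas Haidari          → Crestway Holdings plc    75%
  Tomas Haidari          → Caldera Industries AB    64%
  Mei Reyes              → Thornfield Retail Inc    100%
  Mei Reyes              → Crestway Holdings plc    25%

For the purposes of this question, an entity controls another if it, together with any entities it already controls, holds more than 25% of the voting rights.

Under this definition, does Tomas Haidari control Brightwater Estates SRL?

No

Tomas holds 64% of Caldera, so Tomas controls Caldera.
Tomas holds 75% of Crestway, so Tomas controls Crestway.
Crestway and Tomas together hold 80% + 15% = 95% of Ironvale, so Tomas controls Ironvale.
Neither Tomas nor any entity Tomas controls holds any voting interest in Brightwater.
So Tomas does not control Brightwater.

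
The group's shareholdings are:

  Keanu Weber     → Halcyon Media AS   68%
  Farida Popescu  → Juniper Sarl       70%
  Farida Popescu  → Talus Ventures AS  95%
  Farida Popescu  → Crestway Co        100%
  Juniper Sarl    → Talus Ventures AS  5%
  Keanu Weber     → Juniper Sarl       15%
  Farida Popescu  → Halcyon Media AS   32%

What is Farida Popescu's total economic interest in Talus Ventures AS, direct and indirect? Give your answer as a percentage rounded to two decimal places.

Farida reaches Talus along 2 paths.
Direct stake: 95% = 95%.
Via Juniper: 70% × 5% = 3.5%.
Total: 95% + 3.5% = 98.5%.
Rounded: 98.50%.

98.50%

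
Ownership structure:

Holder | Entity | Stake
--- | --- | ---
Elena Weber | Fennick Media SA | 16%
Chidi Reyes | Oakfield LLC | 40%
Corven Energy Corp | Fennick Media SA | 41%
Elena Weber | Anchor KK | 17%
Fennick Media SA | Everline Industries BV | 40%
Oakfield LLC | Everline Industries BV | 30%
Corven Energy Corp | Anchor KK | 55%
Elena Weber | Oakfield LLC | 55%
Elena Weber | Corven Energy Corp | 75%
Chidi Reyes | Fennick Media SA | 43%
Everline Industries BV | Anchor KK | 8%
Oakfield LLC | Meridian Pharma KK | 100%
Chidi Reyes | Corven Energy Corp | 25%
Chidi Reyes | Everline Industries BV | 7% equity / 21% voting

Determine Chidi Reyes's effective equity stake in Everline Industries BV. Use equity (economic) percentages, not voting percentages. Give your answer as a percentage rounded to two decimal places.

Chidi reaches Everline along 4 paths.
Via Fennick: 43% × 40% = 17.2%.
Via Corven → Fennick: 25% × 41% × 40% = 4.1%.
Via Oakfield: 40% × 30% = 12%.
Direct stake: 7% = 7%.
Total: 17.2% + 4.1% + 12% + 7% = 40.3%.
Rounded: 40.30%.

40.30%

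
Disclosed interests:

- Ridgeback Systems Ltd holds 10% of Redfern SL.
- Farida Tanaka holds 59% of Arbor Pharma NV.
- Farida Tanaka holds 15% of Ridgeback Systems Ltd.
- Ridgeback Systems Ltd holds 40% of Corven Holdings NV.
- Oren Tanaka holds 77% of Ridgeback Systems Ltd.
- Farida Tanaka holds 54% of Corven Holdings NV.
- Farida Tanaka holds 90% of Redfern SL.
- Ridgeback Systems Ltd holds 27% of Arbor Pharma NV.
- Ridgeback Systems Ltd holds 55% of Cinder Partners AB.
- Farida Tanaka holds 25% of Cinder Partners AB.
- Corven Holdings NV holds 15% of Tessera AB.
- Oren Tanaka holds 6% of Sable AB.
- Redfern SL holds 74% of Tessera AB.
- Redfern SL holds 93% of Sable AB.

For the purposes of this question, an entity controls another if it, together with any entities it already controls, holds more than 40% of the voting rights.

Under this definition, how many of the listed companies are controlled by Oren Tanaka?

2

Oren holds 77% of Ridgeback, so Oren controls Ridgeback.
Ridgeback holds 55% of Cinder, so Oren controls Cinder.
No other company's threshold is met.
Oren controls 2 companies.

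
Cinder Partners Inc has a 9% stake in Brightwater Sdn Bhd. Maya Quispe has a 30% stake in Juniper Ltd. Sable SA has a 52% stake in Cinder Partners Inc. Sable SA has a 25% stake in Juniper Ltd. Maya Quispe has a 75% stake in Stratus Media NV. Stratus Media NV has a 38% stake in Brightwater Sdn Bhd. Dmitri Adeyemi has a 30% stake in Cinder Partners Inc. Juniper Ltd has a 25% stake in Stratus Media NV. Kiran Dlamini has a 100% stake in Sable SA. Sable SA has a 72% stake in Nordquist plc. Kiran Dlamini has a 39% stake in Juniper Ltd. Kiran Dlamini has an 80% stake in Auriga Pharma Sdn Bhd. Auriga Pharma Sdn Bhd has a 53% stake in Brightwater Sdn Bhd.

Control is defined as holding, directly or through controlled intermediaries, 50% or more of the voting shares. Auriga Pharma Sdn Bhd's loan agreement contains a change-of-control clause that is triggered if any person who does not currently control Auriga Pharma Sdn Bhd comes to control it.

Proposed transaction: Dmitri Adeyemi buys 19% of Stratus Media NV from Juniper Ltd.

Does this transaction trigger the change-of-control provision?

The purchase adds only to Dmitri's holdings (Juniper's stake shrinks), so Dmitri is the only person who could newly come to control Auriga.
Dmitri's largest direct stake is 30% in Cinder, which does not meet the threshold, so Dmitri controls no company.
Neither Dmitri nor any entity Dmitri controls holds any voting interest in Auriga.
So before the transaction, Dmitri does not control Auriga.
After the purchase, Dmitri holds 19% of Stratus directly, and Juniper's stake falls to 6%.
Dmitri's side now holds 19% of Stratus, not ≥ 50%, so Dmitri still does not control Stratus.
After the transaction, neither Dmitri nor any entity Dmitri controls holds a voting interest in Auriga, so Dmitri still does not control it.
No new person acquires control, so the clause is not triggered.

No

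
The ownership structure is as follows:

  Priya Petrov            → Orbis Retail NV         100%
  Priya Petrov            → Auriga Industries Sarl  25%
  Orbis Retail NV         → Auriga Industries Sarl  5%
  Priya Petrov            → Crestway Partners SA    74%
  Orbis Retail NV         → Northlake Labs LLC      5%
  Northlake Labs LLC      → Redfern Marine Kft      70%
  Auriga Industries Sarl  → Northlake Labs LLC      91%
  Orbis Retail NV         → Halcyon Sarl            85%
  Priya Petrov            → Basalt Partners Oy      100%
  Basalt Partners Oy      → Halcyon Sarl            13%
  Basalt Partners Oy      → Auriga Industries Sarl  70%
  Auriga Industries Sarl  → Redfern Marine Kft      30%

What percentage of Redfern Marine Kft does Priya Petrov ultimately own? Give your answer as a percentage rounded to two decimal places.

Priya reaches Redfern along 7 paths.
Via Auriga → Northlake: 25% × 91% × 70% = 15.925%.
Via Basalt → Auriga → Northlake: 100% × 70% × 91% × 70% = 44.59%.
Via Orbis → Auriga → Northlake: 100% × 5% × 91% × 70% = 3.185%.
Via Orbis → Northlake: 100% × 5% × 70% = 3.5%.
Via Auriga: 25% × 30% = 7.5%.
Via Basalt → Auriga: 100% × 70% × 30% = 21%.
Via Orbis → Auriga: 100% × 5% × 30% = 1.5%.
Total: 15.925% + 44.59% + 3.185% + 3.5% + 7.5% + 21% + 1.5% = 97.2%.
Rounded: 97.20%.

97.20%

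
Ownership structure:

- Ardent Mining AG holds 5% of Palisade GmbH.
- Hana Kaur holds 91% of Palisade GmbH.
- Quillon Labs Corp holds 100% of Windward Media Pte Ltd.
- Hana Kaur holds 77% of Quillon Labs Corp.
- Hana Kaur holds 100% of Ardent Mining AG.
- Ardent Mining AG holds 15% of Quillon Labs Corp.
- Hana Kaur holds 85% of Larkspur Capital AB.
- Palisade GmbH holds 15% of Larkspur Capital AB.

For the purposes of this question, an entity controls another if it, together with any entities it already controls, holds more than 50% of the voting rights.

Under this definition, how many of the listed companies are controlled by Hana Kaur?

Hana holds 100% of Ardent, so Hana controls Ardent.
Hana and Ardent together hold 77% + 15% = 92% of Quillon, so Hana controls Quillon.
Hana and Ardent together hold 91% + 5% = 96% of Palisade, so Hana controls Palisade.
Quillon holds 100% of Windward, so Hana controls Windward.
Palisade and Hana together hold 15% + 85% = 100% of Larkspur, so Hana controls Larkspur.
Hana controls 5 companies.

5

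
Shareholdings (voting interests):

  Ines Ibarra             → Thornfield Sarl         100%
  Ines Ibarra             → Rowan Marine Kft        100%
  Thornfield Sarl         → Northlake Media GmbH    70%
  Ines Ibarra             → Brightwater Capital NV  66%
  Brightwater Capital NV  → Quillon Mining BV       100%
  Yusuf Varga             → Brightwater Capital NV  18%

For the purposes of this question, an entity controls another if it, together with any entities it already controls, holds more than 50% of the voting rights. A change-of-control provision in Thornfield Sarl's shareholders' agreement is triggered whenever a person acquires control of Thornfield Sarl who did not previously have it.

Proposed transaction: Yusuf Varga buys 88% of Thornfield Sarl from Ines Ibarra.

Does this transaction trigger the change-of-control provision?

Yes

The purchase adds only to Yusuf's holdings (Ines's stake shrinks), so Yusuf is the only person who could newly come to control Thornfield.
Yusuf's largest direct stake is 18% in Brightwater, which does not meet the threshold, so Yusuf controls no company.
Neither Yusuf nor any entity Yusuf controls holds any voting interest in Thornfield.
So before the transaction, Yusuf does not control Thornfield.
After the purchase, Yusuf holds 88% of Thornfield directly, and Ines's stake falls to 12%.
Yusuf holds 88% of Thornfield, so Yusuf controls Thornfield.
Yusuf did not control Thornfield before and does after, so the clause is triggered.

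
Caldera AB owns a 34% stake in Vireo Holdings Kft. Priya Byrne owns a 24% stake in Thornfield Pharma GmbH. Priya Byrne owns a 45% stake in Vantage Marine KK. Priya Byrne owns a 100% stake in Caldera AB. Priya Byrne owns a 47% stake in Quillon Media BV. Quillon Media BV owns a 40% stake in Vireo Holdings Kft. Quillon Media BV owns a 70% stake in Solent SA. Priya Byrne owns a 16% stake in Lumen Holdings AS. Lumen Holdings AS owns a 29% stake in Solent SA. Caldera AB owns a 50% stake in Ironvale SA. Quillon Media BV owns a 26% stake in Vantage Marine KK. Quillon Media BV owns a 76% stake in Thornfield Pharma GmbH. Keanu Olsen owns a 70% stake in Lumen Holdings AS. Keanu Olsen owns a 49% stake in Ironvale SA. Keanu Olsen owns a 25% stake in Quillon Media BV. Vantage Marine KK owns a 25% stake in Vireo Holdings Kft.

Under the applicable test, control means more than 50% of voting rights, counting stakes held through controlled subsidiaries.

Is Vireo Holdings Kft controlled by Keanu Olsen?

Keanu holds 70% of Lumen, so Keanu controls Lumen.
Neither Keanu nor any entity Keanu controls holds any voting interest in Vireo.
So Keanu does not control Vireo.

No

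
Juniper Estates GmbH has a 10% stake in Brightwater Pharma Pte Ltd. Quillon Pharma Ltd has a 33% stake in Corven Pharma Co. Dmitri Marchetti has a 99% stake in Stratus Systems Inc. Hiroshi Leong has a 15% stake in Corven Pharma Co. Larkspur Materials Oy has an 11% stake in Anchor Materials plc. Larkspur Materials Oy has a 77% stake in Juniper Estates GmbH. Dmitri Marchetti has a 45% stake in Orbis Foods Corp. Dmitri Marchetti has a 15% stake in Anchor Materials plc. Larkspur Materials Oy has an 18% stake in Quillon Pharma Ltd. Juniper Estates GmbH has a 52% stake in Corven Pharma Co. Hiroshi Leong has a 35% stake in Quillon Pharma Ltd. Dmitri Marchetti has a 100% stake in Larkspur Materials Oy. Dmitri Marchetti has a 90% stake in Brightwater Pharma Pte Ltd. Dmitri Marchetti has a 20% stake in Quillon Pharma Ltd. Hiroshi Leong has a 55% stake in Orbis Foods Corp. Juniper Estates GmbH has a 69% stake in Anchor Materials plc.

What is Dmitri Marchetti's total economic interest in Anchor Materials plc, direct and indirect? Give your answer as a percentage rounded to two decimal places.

79.13%

Dmitri reaches Anchor along 3 paths.
Direct stake: 15% = 15%.
Via Larkspur → Juniper: 100% × 77% × 69% = 53.13%.
Via Larkspur: 100% × 11% = 11%.
Total: 15% + 53.13% + 11% = 79.13%.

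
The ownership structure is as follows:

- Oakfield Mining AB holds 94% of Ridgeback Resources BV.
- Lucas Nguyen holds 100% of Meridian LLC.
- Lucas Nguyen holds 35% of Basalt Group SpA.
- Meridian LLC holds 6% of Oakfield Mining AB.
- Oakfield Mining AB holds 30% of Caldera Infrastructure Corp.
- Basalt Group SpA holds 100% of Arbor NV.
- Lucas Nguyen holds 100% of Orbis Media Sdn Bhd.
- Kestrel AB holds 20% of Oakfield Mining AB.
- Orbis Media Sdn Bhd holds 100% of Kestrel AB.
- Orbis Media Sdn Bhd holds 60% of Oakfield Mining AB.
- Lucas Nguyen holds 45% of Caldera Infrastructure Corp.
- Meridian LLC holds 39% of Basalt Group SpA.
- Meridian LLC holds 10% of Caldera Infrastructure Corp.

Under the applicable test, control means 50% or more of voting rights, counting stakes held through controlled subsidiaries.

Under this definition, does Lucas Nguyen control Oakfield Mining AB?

Lucas holds 100% of Orbis, so Lucas controls Orbis.
Orbis holds 100% of Kestrel, so Lucas controls Kestrel.
Lucas holds 100% of Meridian, so Lucas controls Meridian.
Kestrel and Orbis and Meridian together hold 20% + 60% + 6% = 86% of Oakfield, so Lucas controls Oakfield.

Yes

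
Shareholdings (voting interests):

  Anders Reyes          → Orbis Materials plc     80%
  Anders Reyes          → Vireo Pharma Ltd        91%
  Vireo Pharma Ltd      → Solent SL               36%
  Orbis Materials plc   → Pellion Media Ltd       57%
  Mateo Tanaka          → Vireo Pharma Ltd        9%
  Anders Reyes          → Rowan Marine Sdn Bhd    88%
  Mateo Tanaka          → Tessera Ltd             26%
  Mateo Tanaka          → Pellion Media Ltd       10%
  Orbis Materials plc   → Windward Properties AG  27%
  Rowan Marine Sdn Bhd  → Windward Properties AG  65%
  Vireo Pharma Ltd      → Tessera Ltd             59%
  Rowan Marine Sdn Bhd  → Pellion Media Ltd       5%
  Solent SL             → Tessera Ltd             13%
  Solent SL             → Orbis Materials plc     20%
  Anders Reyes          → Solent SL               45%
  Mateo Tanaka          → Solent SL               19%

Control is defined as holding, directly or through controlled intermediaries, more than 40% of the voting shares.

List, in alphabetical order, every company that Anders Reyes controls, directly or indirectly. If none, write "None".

Orbis Materials plc, Pellion Media Ltd, Rowan Marine Sdn Bhd, Solent SL, Tessera Ltd, Vireo Pharma Ltd, Windward Properties AG

Anders holds 91% of Vireo, so Anders controls Vireo.
Vireo and Anders together hold 36% + 45% = 81% of Solent, so Anders controls Solent.
Anders holds 88% of Rowan, so Anders controls Rowan.
Vireo and Solent together hold 59% + 13% = 72% of Tessera, so Anders controls Tessera.
Solent and Anders together hold 20% + 80% = 100% of Orbis, so Anders controls Orbis.
Orbis and Rowan together hold 57% + 5% = 62% of Pellion, so Anders controls Pellion.
Rowan and Orbis together hold 65% + 27% = 92% of Windward, so Anders controls Windward.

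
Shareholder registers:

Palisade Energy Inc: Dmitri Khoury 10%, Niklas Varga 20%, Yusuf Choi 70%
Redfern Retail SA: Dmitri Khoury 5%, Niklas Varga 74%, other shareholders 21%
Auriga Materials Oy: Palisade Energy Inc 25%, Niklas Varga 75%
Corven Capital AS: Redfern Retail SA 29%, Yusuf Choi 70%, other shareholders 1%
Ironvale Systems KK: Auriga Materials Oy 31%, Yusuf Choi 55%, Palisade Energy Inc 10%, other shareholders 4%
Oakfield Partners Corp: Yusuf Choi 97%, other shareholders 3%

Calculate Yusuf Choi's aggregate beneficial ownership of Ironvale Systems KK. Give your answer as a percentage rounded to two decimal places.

67.43%

Yusuf reaches Ironvale along 3 paths.
Via Palisade → Auriga: 70% × 25% × 31% = 5.425%.
Direct stake: 55% = 55%.
Via Palisade: 70% × 10% = 7%.
Total: 5.425% + 55% + 7% = 67.425%.
Rounded: 67.43%.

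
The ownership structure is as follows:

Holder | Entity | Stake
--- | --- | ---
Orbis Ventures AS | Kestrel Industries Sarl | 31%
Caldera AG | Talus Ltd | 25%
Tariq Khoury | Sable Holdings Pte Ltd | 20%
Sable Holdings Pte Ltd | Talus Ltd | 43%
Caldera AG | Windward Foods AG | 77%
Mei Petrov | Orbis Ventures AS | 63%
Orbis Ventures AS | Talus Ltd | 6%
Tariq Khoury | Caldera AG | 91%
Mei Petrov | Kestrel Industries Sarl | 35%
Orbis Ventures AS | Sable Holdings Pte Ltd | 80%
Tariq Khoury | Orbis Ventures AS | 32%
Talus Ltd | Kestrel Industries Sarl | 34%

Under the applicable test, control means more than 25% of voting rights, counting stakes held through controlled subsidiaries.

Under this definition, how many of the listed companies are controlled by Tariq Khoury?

Tariq holds 91% of Caldera, so Tariq controls Caldera.
Tariq holds 32% of Orbis, so Tariq controls Orbis.
Orbis and Tariq together hold 80% + 20% = 100% of Sable, so Tariq controls Sable.
Caldera holds 77% of Windward, so Tariq controls Windward.
Orbis and Caldera and Sable together hold 6% + 25% + 43% = 74% of Talus, so Tariq controls Talus.
Talus and Orbis together hold 34% + 31% = 65% of Kestrel, so Tariq controls Kestrel.
Tariq controls 6 companies.

6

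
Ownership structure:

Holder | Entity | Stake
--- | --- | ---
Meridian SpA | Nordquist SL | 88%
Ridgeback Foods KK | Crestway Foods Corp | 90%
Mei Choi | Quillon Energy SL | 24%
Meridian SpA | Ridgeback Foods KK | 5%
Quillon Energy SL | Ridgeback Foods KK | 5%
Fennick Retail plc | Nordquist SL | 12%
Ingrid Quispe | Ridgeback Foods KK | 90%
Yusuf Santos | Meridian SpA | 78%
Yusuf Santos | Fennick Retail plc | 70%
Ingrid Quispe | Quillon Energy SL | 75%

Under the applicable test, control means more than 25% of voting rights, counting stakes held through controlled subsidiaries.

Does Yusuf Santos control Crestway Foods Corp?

Yusuf holds 70% of Fennick, so Yusuf controls Fennick.
Yusuf holds 78% of Meridian, so Yusuf controls Meridian.
Fennick and Meridian together hold 12% + 88% = 100% of Nordquist, so Yusuf controls Nordquist.
Neither Yusuf nor any entity Yusuf controls holds any voting interest in Crestway.
So Yusuf does not control Crestway.

No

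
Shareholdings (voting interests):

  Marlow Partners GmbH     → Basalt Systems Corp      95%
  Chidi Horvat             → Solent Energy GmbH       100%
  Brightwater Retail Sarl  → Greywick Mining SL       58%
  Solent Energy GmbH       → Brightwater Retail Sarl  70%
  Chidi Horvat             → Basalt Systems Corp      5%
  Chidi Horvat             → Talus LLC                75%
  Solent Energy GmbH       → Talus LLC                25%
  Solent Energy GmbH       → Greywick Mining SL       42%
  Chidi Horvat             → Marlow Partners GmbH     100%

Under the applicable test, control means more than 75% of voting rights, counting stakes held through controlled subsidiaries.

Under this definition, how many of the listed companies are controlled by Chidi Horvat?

4

Chidi holds 100% of Marlow, so Chidi controls Marlow.
Chidi holds 100% of Solent, so Chidi controls Solent.
Chidi and Solent together hold 75% + 25% = 100% of Talus, so Chidi controls Talus.
Marlow and Chidi together hold 95% + 5% = 100% of Basalt, so Chidi controls Basalt.
No other company's threshold is met.
Chidi controls 4 companies.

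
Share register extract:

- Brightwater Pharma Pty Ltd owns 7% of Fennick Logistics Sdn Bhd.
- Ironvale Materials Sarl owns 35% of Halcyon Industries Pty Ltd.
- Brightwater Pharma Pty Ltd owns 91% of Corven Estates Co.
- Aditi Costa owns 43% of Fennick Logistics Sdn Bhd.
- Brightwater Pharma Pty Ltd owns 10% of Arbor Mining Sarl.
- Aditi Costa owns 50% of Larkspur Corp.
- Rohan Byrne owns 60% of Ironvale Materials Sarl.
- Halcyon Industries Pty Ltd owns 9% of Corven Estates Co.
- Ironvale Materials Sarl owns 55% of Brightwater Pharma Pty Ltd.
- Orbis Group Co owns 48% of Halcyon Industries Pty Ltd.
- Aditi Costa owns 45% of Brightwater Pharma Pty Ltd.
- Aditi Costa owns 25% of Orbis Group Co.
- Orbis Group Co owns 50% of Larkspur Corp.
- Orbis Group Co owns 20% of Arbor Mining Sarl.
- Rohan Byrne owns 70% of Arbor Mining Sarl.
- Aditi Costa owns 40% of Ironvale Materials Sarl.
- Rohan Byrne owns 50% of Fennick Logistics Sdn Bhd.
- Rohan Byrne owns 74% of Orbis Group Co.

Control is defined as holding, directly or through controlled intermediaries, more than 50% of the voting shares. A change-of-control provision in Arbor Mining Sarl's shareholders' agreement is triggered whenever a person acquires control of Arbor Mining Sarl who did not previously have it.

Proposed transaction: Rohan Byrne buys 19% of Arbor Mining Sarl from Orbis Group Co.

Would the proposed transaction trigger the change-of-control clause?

No

The purchase adds only to Rohan's holdings (Orbis's stake shrinks), so Rohan is the only person who could newly come to control Arbor.
Rohan holds 74% of Orbis, so Rohan controls Orbis.
Rohan holds 60% of Ironvale, so Rohan controls Ironvale.
Ironvale holds 55% of Brightwater, so Rohan controls Brightwater.
Orbis and Rohan and Brightwater together hold 20% + 70% + 10% = 100% of Arbor, so Rohan controls Arbor.
So Rohan already controls Arbor before the transaction.
After the purchase, Rohan's direct stake in Arbor rises to 70% + 19% = 89%, and Orbis's stake falls to 1%.
Rohan controlled Arbor already, so this is not a new person acquiring control; every other person's position is unchanged or reduced.
No new person acquires control, so the clause is not triggered.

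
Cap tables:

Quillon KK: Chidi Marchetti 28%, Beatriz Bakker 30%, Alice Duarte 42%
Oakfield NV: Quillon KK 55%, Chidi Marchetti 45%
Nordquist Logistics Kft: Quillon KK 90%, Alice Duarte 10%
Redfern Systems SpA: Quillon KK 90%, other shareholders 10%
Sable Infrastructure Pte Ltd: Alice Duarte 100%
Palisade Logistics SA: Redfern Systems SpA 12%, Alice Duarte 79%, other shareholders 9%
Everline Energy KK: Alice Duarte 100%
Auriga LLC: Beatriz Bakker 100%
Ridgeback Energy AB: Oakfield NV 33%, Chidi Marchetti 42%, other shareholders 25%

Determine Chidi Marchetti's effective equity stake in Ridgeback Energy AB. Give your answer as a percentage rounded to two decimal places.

Chidi reaches Ridgeback along 3 paths.
Via Quillon → Oakfield: 28% × 55% × 33% = 5.082%.
Via Oakfield: 45% × 33% = 14.85%.
Direct stake: 42% = 42%.
Total: 5.082% + 14.85% + 42% = 61.932%.
Rounded: 61.93%.

61.93%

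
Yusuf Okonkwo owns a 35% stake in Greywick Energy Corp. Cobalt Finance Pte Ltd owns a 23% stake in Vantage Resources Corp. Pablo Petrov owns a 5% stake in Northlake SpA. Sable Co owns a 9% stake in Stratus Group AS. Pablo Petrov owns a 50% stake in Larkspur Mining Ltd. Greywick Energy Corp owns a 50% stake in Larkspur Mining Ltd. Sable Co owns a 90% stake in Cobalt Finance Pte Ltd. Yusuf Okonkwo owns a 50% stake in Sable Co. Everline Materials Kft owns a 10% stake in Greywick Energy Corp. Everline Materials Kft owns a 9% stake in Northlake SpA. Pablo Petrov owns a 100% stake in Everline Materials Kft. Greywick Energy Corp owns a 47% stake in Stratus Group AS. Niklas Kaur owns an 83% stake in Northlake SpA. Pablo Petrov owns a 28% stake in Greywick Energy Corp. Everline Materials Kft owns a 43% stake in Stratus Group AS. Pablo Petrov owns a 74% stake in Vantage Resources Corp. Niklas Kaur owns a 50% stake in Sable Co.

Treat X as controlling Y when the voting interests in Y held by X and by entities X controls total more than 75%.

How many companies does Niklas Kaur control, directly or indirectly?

Niklas holds 83% of Northlake, so Niklas controls Northlake.
No other company's threshold is met.
Niklas controls 1 company.

1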